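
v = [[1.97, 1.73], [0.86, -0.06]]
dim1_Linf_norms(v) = [1.97, 0.86]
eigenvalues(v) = [2.54, -0.63]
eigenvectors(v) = [[0.95,  -0.55], [0.31,  0.83]]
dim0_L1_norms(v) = [2.83, 1.79]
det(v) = -1.61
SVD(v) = [[-0.97,  -0.24], [-0.24,  0.97]] @ diag([2.6947768913868098, 0.5959677052052744]) @ [[-0.79, -0.62], [0.62, -0.79]]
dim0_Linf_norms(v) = [1.97, 1.73]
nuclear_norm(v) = 3.29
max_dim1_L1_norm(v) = 3.7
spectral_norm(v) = 2.69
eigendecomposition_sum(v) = [[2.08, 1.39],[0.69, 0.46]] + [[-0.11,0.34], [0.17,-0.52]]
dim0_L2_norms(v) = [2.15, 1.73]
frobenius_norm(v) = 2.76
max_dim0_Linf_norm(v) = 1.97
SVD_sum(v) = [[2.06,1.62],[0.5,0.39]] + [[-0.09,0.11], [0.36,-0.45]]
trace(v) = 1.91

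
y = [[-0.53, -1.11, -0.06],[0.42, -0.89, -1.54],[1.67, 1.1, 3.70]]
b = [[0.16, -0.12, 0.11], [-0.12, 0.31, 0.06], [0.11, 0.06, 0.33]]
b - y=[[0.69,  0.99,  0.17], [-0.54,  1.20,  1.60], [-1.56,  -1.04,  -3.37]]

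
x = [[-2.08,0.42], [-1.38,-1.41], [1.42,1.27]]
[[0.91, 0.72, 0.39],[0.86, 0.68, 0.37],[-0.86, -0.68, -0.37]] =x @ [[-0.47, -0.37, -0.2], [-0.15, -0.12, -0.07]]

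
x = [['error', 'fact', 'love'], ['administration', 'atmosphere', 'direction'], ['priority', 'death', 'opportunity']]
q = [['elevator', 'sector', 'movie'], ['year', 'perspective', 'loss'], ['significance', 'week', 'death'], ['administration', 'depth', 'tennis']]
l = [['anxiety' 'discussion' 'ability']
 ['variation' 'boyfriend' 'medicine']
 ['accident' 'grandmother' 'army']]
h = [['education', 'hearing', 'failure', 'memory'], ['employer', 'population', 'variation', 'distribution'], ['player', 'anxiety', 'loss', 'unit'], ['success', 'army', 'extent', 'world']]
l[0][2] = 'ability'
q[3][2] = 'tennis'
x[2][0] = 'priority'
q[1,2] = 'loss'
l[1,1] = 'boyfriend'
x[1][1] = 'atmosphere'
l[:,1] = ['discussion', 'boyfriend', 'grandmother']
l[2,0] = 'accident'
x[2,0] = 'priority'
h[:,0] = ['education', 'employer', 'player', 'success']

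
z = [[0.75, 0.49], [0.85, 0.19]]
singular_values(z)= [1.23, 0.22]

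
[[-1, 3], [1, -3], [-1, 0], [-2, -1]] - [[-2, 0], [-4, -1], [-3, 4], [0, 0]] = [[1, 3], [5, -2], [2, -4], [-2, -1]]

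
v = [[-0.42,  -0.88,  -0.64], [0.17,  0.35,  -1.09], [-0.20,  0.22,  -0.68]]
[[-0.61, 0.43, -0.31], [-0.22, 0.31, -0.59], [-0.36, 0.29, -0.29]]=v@[[0.72, -0.31, -0.27],[0.10, -0.08, 0.09],[0.35, -0.36, 0.53]]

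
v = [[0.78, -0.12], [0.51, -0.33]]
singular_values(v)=[0.98, 0.2]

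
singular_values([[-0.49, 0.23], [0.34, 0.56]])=[0.66, 0.53]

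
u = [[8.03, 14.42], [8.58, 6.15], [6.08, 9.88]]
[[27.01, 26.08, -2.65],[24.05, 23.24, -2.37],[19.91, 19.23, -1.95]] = u@[[2.43, 2.35, -0.24], [0.52, 0.5, -0.05]]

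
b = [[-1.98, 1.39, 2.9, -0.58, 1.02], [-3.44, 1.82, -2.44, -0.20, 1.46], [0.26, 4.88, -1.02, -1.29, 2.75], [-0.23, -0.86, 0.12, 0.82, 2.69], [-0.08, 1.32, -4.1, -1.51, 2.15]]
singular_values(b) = [7.85, 4.81, 3.61, 2.87, 1.06]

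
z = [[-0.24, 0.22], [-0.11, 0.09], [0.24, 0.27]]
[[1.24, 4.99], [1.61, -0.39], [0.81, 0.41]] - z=[[1.48, 4.77], [1.72, -0.48], [0.57, 0.14]]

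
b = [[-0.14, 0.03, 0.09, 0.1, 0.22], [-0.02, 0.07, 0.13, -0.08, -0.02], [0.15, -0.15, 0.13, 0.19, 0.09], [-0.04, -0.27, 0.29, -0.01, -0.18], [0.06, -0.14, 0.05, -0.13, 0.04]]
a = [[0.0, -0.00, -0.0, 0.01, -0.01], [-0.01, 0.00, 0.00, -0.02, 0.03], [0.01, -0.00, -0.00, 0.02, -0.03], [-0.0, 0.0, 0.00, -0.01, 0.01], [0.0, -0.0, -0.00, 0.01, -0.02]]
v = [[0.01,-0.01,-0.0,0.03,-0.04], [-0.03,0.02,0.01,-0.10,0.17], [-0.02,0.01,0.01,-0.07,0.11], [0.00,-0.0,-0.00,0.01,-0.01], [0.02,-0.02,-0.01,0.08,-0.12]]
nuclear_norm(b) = 1.37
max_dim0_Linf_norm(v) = 0.17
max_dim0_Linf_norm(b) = 0.29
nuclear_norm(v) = 0.31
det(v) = 0.00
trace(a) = -0.03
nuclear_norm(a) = 0.07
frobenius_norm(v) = 0.29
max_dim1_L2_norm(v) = 0.2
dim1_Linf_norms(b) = [0.22, 0.13, 0.19, 0.29, 0.14]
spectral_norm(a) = 0.06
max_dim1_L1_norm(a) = 0.06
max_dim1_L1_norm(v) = 0.33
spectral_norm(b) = 0.48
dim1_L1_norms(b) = [0.58, 0.32, 0.71, 0.79, 0.42]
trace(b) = 0.09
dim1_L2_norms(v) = [0.05, 0.2, 0.13, 0.01, 0.15]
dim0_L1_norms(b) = [0.41, 0.66, 0.69, 0.51, 0.55]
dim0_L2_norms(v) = [0.04, 0.03, 0.02, 0.15, 0.24]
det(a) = 0.00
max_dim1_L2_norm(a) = 0.04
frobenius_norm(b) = 0.68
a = b @ v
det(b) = 0.00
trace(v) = -0.07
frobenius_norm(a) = 0.06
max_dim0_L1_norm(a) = 0.1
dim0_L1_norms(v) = [0.08, 0.06, 0.03, 0.29, 0.45]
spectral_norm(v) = 0.29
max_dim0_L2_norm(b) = 0.36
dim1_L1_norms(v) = [0.09, 0.33, 0.22, 0.02, 0.25]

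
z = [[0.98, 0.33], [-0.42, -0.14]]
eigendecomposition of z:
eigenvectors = [[0.92, -0.32], [-0.39, 0.95]]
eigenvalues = [0.84, 0.0]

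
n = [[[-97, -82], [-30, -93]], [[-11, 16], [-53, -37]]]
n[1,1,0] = -53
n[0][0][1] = -82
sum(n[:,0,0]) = -108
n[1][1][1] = -37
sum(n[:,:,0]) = -191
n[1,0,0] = -11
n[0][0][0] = -97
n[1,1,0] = -53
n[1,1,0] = -53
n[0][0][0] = -97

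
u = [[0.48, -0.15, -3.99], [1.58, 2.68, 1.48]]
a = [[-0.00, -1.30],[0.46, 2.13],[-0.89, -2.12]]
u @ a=[[3.48, 7.52], [-0.08, 0.52]]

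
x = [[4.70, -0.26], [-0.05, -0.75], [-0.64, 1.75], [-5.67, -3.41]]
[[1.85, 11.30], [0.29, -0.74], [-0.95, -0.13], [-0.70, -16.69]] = x@[[0.37, 2.45], [-0.41, 0.82]]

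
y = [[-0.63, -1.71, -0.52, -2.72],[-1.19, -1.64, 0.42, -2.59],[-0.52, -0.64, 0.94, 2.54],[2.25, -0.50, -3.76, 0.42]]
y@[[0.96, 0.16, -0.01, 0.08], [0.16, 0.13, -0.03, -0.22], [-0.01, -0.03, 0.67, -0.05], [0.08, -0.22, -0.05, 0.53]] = [[-1.09,0.29,-0.15,-1.09],  [-1.62,0.15,0.47,-1.13],  [-0.41,-0.75,0.53,1.40],  [2.15,0.32,-2.55,0.70]]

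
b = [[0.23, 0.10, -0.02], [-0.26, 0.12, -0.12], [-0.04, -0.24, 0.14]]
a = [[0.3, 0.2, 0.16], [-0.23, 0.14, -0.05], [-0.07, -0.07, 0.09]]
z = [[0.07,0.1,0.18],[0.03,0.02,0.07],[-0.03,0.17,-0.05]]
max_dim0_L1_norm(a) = 0.6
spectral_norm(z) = 0.23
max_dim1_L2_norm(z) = 0.22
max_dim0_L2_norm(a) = 0.38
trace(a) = 0.53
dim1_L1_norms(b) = [0.35, 0.5, 0.42]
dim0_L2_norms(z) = [0.08, 0.2, 0.2]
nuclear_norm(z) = 0.41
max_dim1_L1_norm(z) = 0.35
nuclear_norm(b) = 0.69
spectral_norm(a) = 0.43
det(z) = 0.00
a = z + b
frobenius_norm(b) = 0.49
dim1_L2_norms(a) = [0.39, 0.27, 0.13]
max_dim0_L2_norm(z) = 0.2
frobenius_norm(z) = 0.29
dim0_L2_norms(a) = [0.38, 0.25, 0.19]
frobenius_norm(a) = 0.50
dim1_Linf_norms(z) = [0.18, 0.07, 0.17]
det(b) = 0.00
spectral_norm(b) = 0.36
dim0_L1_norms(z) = [0.13, 0.29, 0.3]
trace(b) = 0.49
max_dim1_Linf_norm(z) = 0.18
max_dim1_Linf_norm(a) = 0.3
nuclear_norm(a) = 0.78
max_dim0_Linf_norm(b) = 0.26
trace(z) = 0.04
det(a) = 0.01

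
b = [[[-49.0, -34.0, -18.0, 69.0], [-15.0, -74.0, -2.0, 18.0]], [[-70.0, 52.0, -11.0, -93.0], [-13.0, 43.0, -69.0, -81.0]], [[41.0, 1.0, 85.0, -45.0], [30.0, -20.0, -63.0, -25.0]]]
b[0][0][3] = 69.0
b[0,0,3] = 69.0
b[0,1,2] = -2.0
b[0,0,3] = 69.0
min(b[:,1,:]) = -81.0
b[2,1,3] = -25.0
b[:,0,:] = [[-49.0, -34.0, -18.0, 69.0], [-70.0, 52.0, -11.0, -93.0], [41.0, 1.0, 85.0, -45.0]]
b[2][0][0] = 41.0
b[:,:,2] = [[-18.0, -2.0], [-11.0, -69.0], [85.0, -63.0]]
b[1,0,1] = 52.0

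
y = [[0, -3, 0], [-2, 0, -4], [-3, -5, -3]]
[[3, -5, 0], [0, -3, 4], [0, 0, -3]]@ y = [[10, -9, 20], [-6, -20, 0], [9, 15, 9]]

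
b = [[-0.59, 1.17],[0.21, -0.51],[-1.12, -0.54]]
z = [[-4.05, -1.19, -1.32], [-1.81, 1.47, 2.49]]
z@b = [[3.62, -3.42], [-1.41, -4.21]]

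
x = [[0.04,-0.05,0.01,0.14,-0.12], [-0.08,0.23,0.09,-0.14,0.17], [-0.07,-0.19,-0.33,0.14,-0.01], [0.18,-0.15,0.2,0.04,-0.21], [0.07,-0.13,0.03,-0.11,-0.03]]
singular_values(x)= [0.51, 0.45, 0.19, 0.01, 0.0]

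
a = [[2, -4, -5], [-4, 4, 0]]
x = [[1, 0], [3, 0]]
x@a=[[2, -4, -5], [6, -12, -15]]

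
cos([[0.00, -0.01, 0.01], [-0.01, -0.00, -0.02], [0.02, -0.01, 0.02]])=[[1.0,0.00,-0.00], [0.0,1.0,0.00], [-0.00,0.00,1.0]]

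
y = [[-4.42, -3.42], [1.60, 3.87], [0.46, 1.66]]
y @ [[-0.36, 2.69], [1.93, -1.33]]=[[-5.01, -7.34], [6.89, -0.84], [3.04, -0.97]]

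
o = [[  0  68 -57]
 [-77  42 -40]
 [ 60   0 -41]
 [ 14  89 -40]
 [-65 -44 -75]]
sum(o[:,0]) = -68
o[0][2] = -57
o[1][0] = -77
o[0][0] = 0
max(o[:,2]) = -40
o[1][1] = 42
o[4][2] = -75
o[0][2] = -57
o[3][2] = -40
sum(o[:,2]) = -253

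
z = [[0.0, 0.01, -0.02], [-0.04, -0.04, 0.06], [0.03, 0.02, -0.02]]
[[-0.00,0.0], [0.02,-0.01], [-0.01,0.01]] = z@[[-0.20, 0.09], [0.09, 0.41], [0.22, 0.14]]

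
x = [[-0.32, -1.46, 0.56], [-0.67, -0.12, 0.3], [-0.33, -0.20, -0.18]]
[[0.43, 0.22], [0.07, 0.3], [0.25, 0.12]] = x @ [[-0.24, -0.40], [-0.42, -0.02], [-0.46, 0.11]]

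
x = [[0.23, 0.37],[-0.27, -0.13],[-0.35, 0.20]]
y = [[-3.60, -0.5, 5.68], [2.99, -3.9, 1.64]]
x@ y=[[0.28, -1.56, 1.91], [0.58, 0.64, -1.75], [1.86, -0.6, -1.66]]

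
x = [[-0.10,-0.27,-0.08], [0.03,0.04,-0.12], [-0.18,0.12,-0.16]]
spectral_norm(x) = 0.30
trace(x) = -0.22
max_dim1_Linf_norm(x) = 0.27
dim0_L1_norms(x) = [0.31, 0.43, 0.36]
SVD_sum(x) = [[-0.06, -0.28, -0.03],[0.01, 0.03, 0.00],[0.01, 0.06, 0.01]] + [[-0.04, 0.01, -0.04], [-0.05, 0.02, -0.05], [-0.17, 0.06, -0.19]] + [[0.00, -0.0, -0.00],[0.07, -0.01, -0.07],[-0.02, 0.00, 0.02]]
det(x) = -0.01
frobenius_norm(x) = 0.42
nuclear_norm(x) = 0.68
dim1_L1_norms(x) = [0.45, 0.19, 0.46]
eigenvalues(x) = [(-0.28+0j), (0.03+0.17j), (0.03-0.17j)]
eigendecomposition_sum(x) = [[-0.12-0.00j, (-0.05+0j), -0.13-0.00j],[-0.04-0.00j, -0.02+0.00j, -0.04-0.00j],[(-0.14-0j), -0.06+0.00j, (-0.15-0j)]] + [[0.01+0.05j,-0.11+0.00j,(0.02-0.04j)], [(0.03-0.02j),0.03+0.08j,(-0.04-0.01j)], [(-0.02-0.04j),(0.09-0.03j),(-0.01+0.04j)]] + [[(0.01-0.05j), (-0.11-0j), (0.02+0.04j)], [(0.03+0.02j), 0.03-0.08j, -0.04+0.01j], [-0.02+0.04j, 0.09+0.03j, (-0.01-0.04j)]]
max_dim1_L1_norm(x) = 0.46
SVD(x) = [[-0.97, 0.22, 0.05], [0.11, 0.27, 0.96], [0.2, 0.94, -0.29]] @ diag([0.3001497507513276, 0.2782600379358895, 0.10526860126283324]) @ [[0.21, 0.97, 0.11], [-0.66, 0.23, -0.72], [0.72, -0.08, -0.69]]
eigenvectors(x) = [[(-0.64+0j), (0.65+0j), 0.65-0.00j], [-0.21+0.00j, -0.16-0.48j, -0.16+0.48j], [(-0.74+0j), -0.54+0.19j, (-0.54-0.19j)]]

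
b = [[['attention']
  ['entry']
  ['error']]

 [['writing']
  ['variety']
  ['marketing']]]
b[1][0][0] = 'writing'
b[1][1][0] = 'variety'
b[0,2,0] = 'error'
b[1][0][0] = 'writing'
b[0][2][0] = 'error'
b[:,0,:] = [['attention'], ['writing']]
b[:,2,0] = ['error', 'marketing']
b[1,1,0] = 'variety'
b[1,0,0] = 'writing'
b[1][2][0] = 'marketing'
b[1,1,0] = 'variety'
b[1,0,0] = 'writing'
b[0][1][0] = 'entry'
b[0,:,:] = [['attention'], ['entry'], ['error']]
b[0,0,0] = 'attention'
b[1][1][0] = 'variety'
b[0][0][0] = 'attention'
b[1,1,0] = 'variety'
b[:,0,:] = [['attention'], ['writing']]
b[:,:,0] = [['attention', 'entry', 'error'], ['writing', 'variety', 'marketing']]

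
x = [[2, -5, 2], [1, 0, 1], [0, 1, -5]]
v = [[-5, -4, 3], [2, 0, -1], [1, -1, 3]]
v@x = [[-14, 28, -29], [4, -11, 9], [1, -2, -14]]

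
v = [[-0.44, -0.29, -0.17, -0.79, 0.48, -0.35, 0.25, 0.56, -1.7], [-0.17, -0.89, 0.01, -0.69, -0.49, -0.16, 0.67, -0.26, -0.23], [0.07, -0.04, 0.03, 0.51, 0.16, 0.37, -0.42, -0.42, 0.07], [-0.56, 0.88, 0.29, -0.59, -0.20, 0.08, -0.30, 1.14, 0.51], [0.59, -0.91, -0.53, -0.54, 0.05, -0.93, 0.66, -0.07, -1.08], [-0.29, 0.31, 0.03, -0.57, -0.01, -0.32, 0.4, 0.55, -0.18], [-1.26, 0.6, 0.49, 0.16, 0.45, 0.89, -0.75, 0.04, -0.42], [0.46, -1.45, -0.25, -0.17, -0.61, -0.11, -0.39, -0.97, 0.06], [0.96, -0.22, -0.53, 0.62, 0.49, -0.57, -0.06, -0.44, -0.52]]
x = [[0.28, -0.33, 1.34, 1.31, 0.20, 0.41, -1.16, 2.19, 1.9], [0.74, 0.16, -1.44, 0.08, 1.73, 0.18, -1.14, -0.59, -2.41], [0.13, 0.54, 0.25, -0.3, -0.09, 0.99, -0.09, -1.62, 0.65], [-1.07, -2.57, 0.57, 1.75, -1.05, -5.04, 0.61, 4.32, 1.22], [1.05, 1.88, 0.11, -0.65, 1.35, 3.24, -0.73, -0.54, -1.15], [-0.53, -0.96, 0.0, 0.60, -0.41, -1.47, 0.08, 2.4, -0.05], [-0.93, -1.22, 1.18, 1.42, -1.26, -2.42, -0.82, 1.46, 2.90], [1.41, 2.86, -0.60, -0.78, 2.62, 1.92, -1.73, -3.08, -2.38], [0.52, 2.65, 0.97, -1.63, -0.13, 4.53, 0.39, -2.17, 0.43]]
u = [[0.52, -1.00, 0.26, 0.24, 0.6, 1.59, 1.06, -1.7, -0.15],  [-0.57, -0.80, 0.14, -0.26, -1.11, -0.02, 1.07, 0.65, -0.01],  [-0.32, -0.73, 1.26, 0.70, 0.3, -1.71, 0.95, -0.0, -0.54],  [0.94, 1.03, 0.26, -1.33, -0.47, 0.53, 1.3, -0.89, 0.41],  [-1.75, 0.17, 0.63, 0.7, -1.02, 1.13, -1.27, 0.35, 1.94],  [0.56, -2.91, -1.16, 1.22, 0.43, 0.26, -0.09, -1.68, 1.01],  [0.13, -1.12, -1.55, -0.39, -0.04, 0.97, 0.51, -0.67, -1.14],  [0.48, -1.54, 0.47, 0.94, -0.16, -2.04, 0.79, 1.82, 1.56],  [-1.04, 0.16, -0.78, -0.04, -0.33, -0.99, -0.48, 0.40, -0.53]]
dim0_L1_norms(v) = [4.8, 5.59, 2.33, 4.64, 2.94, 3.78, 3.9, 4.45, 4.77]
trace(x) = -1.15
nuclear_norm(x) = 26.82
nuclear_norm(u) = 21.92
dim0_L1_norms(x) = [6.66, 13.17, 6.46, 8.52, 8.84, 20.2, 6.75, 18.37, 13.09]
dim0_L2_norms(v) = [1.92, 2.26, 0.99, 1.66, 1.16, 1.55, 1.45, 1.82, 2.2]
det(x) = -0.00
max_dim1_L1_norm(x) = 18.2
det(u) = -4.21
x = v @ u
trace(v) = -4.40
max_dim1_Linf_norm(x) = 5.04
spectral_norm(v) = 3.44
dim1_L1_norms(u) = [7.12, 4.63, 6.51, 7.16, 8.96, 9.32, 6.52, 9.8, 4.75]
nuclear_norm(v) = 10.82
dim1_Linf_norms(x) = [2.19, 2.41, 1.62, 5.04, 3.24, 2.4, 2.9, 3.08, 4.53]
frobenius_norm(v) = 5.15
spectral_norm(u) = 4.87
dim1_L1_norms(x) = [9.12, 8.47, 4.66, 18.2, 10.7, 6.5, 13.61, 17.38, 13.42]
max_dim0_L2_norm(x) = 8.32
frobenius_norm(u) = 8.84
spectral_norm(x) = 12.86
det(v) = 0.00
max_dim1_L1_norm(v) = 5.36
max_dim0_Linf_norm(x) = 5.04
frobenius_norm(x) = 14.81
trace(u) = 0.69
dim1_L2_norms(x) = [3.7, 3.62, 2.12, 7.63, 4.42, 3.11, 4.94, 6.31, 6.04]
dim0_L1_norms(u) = [6.31, 9.46, 6.51, 5.82, 4.46, 9.24, 7.52, 8.16, 7.29]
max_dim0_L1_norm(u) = 9.46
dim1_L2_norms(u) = [2.88, 1.96, 2.63, 2.63, 3.43, 3.96, 2.6, 3.78, 1.86]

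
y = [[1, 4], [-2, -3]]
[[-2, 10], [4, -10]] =y@[[-2, 2], [0, 2]]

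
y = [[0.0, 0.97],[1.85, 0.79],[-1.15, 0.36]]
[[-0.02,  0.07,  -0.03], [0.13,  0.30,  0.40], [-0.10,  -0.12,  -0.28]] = y @ [[0.08, 0.13, 0.23], [-0.02, 0.07, -0.03]]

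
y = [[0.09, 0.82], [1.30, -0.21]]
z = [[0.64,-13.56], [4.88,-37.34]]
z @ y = [[-17.57,3.37], [-48.1,11.84]]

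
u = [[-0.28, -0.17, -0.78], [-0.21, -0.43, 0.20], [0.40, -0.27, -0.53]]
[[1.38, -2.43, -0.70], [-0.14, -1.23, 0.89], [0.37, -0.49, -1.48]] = u@[[-0.93, 2.60, -1.82], [0.11, 2.37, -0.42], [-1.46, 1.67, 1.64]]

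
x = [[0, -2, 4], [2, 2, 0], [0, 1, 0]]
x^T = [[0, 2, 0], [-2, 2, 1], [4, 0, 0]]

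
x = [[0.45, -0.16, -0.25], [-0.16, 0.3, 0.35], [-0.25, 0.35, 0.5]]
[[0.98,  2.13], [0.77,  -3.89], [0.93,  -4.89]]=x@[[4.41, -0.6], [0.99, -8.28], [3.37, -4.29]]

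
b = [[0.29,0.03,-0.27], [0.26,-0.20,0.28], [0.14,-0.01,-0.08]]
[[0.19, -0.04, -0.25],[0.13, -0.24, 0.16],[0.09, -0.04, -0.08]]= b@[[0.47, -0.35, -0.22], [-0.35, 0.51, -0.16], [-0.22, -0.16, 0.67]]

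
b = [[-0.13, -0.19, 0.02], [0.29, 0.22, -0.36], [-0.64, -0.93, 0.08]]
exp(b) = [[0.84, -0.22, 0.06], [0.44, 1.41, -0.43], [-0.8, -1.06, 1.26]]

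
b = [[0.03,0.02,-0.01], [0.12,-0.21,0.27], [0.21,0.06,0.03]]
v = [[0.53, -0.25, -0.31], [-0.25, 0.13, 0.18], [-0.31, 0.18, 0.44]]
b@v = [[0.01, -0.01, -0.01], [0.03, -0.01, 0.04], [0.09, -0.04, -0.04]]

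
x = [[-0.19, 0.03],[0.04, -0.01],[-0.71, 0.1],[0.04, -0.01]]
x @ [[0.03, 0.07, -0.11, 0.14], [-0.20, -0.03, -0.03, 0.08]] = [[-0.01, -0.01, 0.02, -0.02], [0.00, 0.00, -0.00, 0.0], [-0.04, -0.05, 0.08, -0.09], [0.00, 0.0, -0.0, 0.0]]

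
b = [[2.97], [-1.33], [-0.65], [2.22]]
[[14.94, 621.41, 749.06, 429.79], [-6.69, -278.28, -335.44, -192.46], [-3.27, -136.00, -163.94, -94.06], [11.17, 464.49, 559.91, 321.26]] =b @ [[5.03,209.23,252.21,144.71]]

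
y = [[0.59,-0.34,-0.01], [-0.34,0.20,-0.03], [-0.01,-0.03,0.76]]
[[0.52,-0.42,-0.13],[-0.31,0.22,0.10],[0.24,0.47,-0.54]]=y@[[0.38, -0.78, -0.49],[-0.88, -0.14, -0.45],[0.28, 0.6, -0.74]]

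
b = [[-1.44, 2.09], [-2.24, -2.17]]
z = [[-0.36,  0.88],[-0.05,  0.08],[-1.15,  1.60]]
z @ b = [[-1.45,-2.66], [-0.11,-0.28], [-1.93,-5.88]]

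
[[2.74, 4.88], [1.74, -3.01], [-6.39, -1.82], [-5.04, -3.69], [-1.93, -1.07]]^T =[[2.74, 1.74, -6.39, -5.04, -1.93], [4.88, -3.01, -1.82, -3.69, -1.07]]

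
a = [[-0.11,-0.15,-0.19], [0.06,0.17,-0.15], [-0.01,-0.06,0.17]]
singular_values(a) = [0.3, 0.26, 0.01]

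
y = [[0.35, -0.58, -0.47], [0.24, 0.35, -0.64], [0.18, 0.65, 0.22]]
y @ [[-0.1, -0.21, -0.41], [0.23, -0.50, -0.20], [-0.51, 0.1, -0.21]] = [[0.07,0.17,0.07], [0.38,-0.29,-0.03], [0.02,-0.34,-0.25]]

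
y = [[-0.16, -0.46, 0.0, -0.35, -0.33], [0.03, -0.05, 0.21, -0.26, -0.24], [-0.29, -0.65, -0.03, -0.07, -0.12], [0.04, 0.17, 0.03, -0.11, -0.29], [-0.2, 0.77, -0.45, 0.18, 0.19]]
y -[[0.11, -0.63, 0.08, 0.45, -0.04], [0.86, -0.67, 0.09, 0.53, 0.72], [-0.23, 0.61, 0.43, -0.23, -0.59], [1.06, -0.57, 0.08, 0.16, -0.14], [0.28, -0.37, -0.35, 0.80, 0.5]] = [[-0.27, 0.17, -0.08, -0.8, -0.29], [-0.83, 0.62, 0.12, -0.79, -0.96], [-0.06, -1.26, -0.46, 0.16, 0.47], [-1.02, 0.74, -0.05, -0.27, -0.15], [-0.48, 1.14, -0.1, -0.62, -0.31]]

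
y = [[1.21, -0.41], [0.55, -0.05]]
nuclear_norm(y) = 1.51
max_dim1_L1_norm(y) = 1.62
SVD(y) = [[-0.92, -0.39], [-0.39, 0.92]] @ diag([1.3867381686583673, 0.11898424931912935]) @ [[-0.96, 0.29], [0.29, 0.96]]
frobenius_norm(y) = 1.39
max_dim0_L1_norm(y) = 1.76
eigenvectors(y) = [[0.88, 0.37], [0.47, 0.93]]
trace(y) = 1.16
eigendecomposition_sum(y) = [[1.25, -0.49], [0.66, -0.26]] + [[-0.04, 0.08],[-0.11, 0.21]]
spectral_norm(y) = 1.39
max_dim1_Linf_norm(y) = 1.21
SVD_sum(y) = [[1.22, -0.37], [0.52, -0.15]] + [[-0.01, -0.04],[0.03, 0.10]]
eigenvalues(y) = [0.99, 0.17]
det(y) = 0.16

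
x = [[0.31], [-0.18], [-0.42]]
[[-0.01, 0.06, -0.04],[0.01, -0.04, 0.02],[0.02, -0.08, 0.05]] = x@[[-0.04, 0.20, -0.13]]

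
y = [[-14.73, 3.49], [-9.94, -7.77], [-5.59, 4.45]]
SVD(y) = [[-0.79, 0.37], [-0.54, -0.8], [-0.30, 0.47]] @ diag([18.628691533295626, 9.609992287058287]) @ [[1.0, 0.0], [-0.0, 1.00]]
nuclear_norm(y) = 28.24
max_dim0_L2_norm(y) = 18.63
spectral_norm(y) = 18.63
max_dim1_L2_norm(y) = 15.14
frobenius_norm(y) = 20.96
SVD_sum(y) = [[-14.72, -0.05], [-9.97, -0.04], [-5.57, -0.02]] + [[-0.01, 3.54], [0.03, -7.73], [-0.02, 4.47]]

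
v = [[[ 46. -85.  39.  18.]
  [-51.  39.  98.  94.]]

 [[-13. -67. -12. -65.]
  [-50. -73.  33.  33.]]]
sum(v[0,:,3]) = 112.0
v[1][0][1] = -67.0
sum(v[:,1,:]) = 123.0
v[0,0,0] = 46.0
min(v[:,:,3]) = -65.0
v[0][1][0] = -51.0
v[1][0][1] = -67.0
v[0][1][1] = 39.0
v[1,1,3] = 33.0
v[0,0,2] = 39.0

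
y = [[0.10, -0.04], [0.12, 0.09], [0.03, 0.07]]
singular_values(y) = [0.17, 0.1]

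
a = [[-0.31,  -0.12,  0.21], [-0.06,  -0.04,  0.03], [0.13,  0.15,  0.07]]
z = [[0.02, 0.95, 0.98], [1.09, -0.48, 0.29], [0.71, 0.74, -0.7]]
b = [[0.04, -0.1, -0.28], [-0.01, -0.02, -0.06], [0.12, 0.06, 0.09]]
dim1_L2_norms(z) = [1.37, 1.23, 1.24]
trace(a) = -0.28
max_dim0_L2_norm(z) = 1.3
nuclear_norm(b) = 0.46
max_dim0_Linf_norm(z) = 1.09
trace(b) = 0.11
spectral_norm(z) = 1.39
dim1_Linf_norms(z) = [0.98, 1.09, 0.74]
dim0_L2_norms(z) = [1.3, 1.3, 1.24]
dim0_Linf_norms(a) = [0.31, 0.15, 0.21]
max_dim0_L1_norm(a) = 0.5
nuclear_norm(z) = 3.82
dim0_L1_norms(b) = [0.17, 0.18, 0.43]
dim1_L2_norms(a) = [0.39, 0.08, 0.21]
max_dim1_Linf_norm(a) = 0.31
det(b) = 0.00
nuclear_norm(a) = 0.60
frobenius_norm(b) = 0.35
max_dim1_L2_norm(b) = 0.3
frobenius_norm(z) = 2.22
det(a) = 0.00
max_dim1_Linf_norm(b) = 0.28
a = b @ z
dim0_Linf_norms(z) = [1.09, 0.95, 0.98]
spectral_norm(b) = 0.32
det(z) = 2.05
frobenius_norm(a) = 0.45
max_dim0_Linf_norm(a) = 0.31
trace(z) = -1.16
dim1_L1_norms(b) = [0.42, 0.09, 0.27]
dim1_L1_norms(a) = [0.64, 0.13, 0.35]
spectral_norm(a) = 0.42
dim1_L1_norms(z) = [1.95, 1.86, 2.15]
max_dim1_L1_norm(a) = 0.64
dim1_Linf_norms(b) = [0.28, 0.06, 0.12]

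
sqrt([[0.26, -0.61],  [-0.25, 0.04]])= [[(0.47+0.18j), (-0.56+0.38j)],  [(-0.23+0.16j), (0.27+0.32j)]]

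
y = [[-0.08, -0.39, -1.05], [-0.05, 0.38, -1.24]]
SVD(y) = [[-0.64, -0.77], [-0.77, 0.64]] @ diag([1.627806563035664, 0.5438251496005115]) @ [[0.06, -0.03, 1.0],[0.05, 1.00, 0.02]]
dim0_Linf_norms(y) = [0.08, 0.39, 1.24]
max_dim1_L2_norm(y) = 1.3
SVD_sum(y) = [[-0.06, 0.03, -1.04],[-0.07, 0.03, -1.25]] + [[-0.02, -0.42, -0.01], [0.02, 0.35, 0.01]]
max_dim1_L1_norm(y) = 1.67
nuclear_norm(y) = 2.17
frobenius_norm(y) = 1.72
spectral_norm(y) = 1.63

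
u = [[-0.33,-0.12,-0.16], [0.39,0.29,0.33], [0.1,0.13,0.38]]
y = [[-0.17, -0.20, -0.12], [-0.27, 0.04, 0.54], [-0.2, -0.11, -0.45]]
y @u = [[-0.03, -0.05, -0.08], [0.16, 0.11, 0.26], [-0.02, -0.07, -0.18]]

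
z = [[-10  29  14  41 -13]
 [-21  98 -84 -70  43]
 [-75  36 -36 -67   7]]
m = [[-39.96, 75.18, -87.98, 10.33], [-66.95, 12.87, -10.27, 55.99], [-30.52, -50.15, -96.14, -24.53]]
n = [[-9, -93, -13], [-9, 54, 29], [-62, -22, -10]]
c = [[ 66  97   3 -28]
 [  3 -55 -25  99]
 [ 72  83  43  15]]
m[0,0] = -39.96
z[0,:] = [-10, 29, 14, 41, -13]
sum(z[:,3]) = -96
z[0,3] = 41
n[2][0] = -62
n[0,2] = -13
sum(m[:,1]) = 37.90000000000001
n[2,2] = -10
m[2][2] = -96.14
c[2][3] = 15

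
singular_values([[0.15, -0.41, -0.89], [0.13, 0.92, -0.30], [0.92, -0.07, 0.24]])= [1.03, 0.97, 0.92]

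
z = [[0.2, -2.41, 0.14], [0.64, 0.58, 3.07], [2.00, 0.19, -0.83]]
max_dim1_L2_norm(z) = 3.19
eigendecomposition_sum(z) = [[(0.41+0.87j), (-0.93+0.21j), -0.45+0.84j], [0.65-0.75j, 0.58+0.80j, (0.99+0.08j)], [0.60+0.13j, -0.26+0.55j, 0.25+0.55j]] + [[0.41-0.87j, -0.93-0.21j, (-0.45-0.84j)], [0.65+0.75j, (0.58-0.8j), 0.99-0.08j], [0.60-0.13j, -0.26-0.55j, 0.25-0.55j]] + [[-0.63+0.00j, -0.55+0.00j, 1.03-0.00j],[-0.67+0.00j, (-0.58+0j), (1.1-0j)],[(0.81-0j), (0.7-0j), -1.33+0.00j]]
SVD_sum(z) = [[-0.04, -0.16, -0.52], [0.2, 0.90, 3.0], [-0.04, -0.17, -0.58]] + [[-0.27,-2.19,0.67], [-0.03,-0.26,0.08], [0.08,0.62,-0.19]] + [[0.50, -0.07, -0.01],[0.47, -0.06, -0.01],[1.96, -0.26, -0.06]]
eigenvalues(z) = [(1.24+2.22j), (1.24-2.22j), (-2.54+0j)]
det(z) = -16.44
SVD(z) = [[0.17, -0.96, -0.24], [-0.97, -0.11, -0.22], [0.19, 0.27, -0.94]] @ diag([3.2465985499191534, 2.4121302248478296, 2.098767646510306]) @ [[-0.06, -0.29, -0.96], [0.12, 0.95, -0.29], [-0.99, 0.13, 0.03]]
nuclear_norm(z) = 7.76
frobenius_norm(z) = 4.56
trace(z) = -0.05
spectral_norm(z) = 3.25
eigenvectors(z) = [[0.25-0.58j,(0.25+0.58j),(-0.51+0j)], [-0.66+0.00j,-0.66-0.00j,(-0.55+0j)], [(-0.2-0.35j),-0.20+0.35j,0.66+0.00j]]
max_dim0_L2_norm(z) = 3.18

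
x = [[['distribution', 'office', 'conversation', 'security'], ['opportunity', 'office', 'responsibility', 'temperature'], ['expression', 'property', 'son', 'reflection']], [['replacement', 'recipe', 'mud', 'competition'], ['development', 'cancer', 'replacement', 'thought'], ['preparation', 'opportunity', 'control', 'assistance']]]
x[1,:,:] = [['replacement', 'recipe', 'mud', 'competition'], ['development', 'cancer', 'replacement', 'thought'], ['preparation', 'opportunity', 'control', 'assistance']]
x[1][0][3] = 'competition'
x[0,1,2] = 'responsibility'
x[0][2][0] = 'expression'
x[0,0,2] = 'conversation'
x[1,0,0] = 'replacement'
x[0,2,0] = 'expression'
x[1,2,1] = 'opportunity'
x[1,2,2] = 'control'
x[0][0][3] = 'security'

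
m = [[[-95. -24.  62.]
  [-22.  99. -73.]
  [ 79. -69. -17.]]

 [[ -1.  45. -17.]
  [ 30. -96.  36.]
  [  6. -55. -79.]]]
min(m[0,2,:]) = -69.0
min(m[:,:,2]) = -79.0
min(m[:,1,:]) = -96.0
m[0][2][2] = -17.0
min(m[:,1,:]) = -96.0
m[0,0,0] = -95.0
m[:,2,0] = [79.0, 6.0]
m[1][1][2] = 36.0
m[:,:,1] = [[-24.0, 99.0, -69.0], [45.0, -96.0, -55.0]]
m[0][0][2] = 62.0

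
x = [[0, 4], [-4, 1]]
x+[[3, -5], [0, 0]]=[[3, -1], [-4, 1]]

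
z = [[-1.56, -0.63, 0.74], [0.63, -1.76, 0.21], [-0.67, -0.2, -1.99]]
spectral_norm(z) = 2.18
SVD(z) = [[0.27, -0.6, -0.75], [0.41, -0.64, 0.66], [-0.87, -0.48, 0.07]] @ diag([2.184175999298922, 1.8528977997443818, 1.778157739850147]) @ [[0.19, -0.33, 0.93], [0.46, 0.86, 0.21], [0.86, -0.39, -0.32]]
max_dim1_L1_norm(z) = 2.93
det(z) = -7.20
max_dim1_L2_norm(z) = 2.11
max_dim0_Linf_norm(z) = 1.99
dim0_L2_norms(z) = [1.81, 1.88, 2.13]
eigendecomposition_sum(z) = [[(-0.75+0.61j),-0.55-0.49j,0.16+0.75j], [(0.26+0.6j),-0.41+0.27j,0.52+0.04j], [-0.40-0.59j,(0.39-0.37j),(-0.56+0.07j)]] + [[(-0.75-0.61j), (-0.55+0.49j), (0.16-0.75j)], [0.26-0.60j, (-0.41-0.27j), (0.52-0.04j)], [-0.40+0.59j, (0.39+0.37j), (-0.56-0.07j)]] + [[-0.06-0.00j, (0.47-0j), 0.42-0.00j], [(0.12+0j), -0.93+0.00j, -0.82+0.00j], [0.12+0.00j, (-0.98+0j), -0.87+0.00j]]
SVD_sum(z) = [[0.11, -0.19, 0.55], [0.17, -0.29, 0.82], [-0.36, 0.62, -1.76]] + [[-0.52, -0.96, -0.23], [-0.55, -1.01, -0.24], [-0.42, -0.77, -0.19]] + [[-1.16, 0.52, 0.42], [1.01, -0.45, -0.37], [0.11, -0.05, -0.04]]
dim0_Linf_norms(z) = [1.56, 1.76, 1.99]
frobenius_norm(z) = 3.37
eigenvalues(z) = [(-1.73+0.95j), (-1.73-0.95j), (-1.86+0j)]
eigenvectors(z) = [[-0.71+0.00j, -0.71-0.00j, -0.33+0.00j], [(-0.13+0.46j), -0.13-0.46j, 0.65+0.00j], [0.05-0.52j, 0.05+0.52j, (0.69+0j)]]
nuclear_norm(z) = 5.82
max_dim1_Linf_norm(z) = 1.99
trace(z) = -5.31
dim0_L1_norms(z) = [2.86, 2.59, 2.94]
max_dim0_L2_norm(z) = 2.13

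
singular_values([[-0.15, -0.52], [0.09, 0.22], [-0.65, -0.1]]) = [0.75, 0.47]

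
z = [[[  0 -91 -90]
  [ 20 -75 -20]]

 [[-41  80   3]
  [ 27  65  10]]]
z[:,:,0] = [[0, 20], [-41, 27]]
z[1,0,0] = -41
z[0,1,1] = -75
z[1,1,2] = 10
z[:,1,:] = [[20, -75, -20], [27, 65, 10]]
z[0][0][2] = -90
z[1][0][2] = 3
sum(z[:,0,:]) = -139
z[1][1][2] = 10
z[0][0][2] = -90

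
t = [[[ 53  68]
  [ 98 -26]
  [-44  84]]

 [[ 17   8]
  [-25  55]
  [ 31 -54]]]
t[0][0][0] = 53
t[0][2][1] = 84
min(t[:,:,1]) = -54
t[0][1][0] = 98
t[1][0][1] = 8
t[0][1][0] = 98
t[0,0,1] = 68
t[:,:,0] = [[53, 98, -44], [17, -25, 31]]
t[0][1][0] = 98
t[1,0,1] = 8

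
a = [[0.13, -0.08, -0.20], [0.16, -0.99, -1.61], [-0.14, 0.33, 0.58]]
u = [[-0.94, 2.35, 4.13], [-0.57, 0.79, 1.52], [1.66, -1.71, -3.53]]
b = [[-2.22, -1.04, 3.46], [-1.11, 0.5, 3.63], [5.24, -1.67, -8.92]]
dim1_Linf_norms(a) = [0.2, 1.61, 0.58]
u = b @ a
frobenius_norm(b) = 11.94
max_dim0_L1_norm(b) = 16.01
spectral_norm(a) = 2.03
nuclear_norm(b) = 14.23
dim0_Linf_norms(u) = [1.66, 2.35, 4.13]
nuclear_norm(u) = 7.35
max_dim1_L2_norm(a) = 1.9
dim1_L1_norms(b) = [6.72, 5.24, 15.83]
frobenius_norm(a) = 2.03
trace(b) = -10.64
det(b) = -15.69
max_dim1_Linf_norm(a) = 1.61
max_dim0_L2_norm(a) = 1.72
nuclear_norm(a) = 2.17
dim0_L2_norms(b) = [5.8, 2.03, 10.23]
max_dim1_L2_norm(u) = 4.84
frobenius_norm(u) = 6.70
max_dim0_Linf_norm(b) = 8.92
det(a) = 0.00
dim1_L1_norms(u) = [7.42, 2.88, 6.9]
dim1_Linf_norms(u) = [4.13, 1.52, 3.53]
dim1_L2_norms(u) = [4.84, 1.81, 4.26]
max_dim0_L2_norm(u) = 5.64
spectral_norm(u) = 6.66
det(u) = -0.01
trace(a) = -0.28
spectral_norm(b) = 11.80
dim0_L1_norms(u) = [3.17, 4.85, 9.18]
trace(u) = -3.68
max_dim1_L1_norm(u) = 7.42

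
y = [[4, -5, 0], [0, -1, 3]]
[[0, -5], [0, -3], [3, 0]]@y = [[0, 5, -15], [0, 3, -9], [12, -15, 0]]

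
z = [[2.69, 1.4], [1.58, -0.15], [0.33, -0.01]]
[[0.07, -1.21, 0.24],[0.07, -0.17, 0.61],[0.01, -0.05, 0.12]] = z @ [[0.04, -0.16, 0.34], [-0.03, -0.56, -0.48]]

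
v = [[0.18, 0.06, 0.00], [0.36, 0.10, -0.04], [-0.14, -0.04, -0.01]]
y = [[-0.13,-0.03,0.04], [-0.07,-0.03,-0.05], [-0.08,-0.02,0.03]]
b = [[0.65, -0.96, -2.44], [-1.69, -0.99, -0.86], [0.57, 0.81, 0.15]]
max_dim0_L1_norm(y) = 0.28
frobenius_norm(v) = 0.45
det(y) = 0.00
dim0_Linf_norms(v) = [0.36, 0.1, 0.04]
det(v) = 0.00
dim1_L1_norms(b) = [4.05, 3.54, 1.53]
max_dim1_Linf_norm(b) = 2.44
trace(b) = -0.19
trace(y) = -0.13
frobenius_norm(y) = 0.19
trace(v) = 0.27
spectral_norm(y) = 0.18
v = b @ y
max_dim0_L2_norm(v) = 0.43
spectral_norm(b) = 2.94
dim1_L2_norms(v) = [0.19, 0.38, 0.15]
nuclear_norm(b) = 5.38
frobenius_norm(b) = 3.59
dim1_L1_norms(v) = [0.24, 0.5, 0.19]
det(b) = 2.55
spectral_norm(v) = 0.44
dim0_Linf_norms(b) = [1.69, 0.99, 2.44]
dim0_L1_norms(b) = [2.91, 2.76, 3.45]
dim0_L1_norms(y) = [0.28, 0.08, 0.12]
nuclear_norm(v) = 0.48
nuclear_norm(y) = 0.24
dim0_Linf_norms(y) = [0.13, 0.03, 0.05]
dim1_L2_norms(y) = [0.14, 0.09, 0.09]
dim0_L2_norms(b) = [1.9, 1.6, 2.59]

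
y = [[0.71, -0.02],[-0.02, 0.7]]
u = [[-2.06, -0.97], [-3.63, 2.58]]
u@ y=[[-1.44, -0.64],[-2.63, 1.88]]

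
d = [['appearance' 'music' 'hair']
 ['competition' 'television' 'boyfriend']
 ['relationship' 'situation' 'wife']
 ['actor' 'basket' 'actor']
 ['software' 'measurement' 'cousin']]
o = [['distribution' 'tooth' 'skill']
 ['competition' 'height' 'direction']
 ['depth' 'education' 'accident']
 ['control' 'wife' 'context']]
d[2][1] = 'situation'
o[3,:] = ['control', 'wife', 'context']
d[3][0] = 'actor'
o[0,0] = 'distribution'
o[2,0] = 'depth'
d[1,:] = ['competition', 'television', 'boyfriend']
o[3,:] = ['control', 'wife', 'context']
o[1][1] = 'height'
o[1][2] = 'direction'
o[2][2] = 'accident'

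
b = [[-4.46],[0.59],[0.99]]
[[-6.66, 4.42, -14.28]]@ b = [[18.17]]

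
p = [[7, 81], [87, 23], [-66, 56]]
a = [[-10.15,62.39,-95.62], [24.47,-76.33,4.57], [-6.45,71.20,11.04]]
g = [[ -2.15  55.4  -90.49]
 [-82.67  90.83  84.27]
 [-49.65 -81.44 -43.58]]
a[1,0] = 24.47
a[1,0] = 24.47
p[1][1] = 23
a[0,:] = [-10.15, 62.39, -95.62]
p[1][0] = 87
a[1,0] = 24.47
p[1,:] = [87, 23]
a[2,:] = [-6.45, 71.2, 11.04]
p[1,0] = 87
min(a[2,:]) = -6.45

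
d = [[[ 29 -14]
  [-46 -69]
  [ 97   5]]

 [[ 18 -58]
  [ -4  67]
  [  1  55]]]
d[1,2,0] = 1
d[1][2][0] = 1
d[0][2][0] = 97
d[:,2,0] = [97, 1]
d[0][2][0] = 97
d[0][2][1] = 5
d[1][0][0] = 18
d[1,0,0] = 18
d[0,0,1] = -14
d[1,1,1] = 67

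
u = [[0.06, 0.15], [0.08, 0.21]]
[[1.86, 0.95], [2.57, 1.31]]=u@[[8.44, 3.28],[9.04, 5.0]]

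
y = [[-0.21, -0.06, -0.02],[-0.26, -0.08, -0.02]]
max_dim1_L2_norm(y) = 0.27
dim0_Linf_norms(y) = [0.26, 0.08, 0.02]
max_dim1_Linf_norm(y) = 0.26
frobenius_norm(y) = 0.35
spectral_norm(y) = 0.35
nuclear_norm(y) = 0.35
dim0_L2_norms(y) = [0.33, 0.1, 0.03]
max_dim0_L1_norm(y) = 0.47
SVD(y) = [[-0.63, -0.78], [-0.78, 0.63]] @ diag([0.34996967273115237, 0.00460740365608308]) @ [[0.95, 0.29, 0.08], [0.16, -0.73, 0.66]]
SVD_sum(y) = [[-0.21,-0.06,-0.02], [-0.26,-0.08,-0.02]] + [[-0.00, 0.0, -0.0], [0.00, -0.00, 0.0]]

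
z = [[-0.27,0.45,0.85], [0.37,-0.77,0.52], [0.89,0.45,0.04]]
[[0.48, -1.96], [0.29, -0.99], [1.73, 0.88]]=z @ [[1.52, 0.94],[0.78, 0.28],[0.64, -2.15]]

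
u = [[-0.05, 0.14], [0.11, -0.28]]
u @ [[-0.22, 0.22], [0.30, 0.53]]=[[0.05, 0.06], [-0.11, -0.12]]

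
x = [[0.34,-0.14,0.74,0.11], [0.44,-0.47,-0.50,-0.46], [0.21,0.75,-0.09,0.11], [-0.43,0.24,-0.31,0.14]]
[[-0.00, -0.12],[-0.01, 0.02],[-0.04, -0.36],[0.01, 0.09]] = x @ [[-0.06, -0.49], [-0.03, -0.3], [0.02, 0.04], [-0.02, -0.25]]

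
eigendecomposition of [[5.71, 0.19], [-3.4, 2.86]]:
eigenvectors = [[0.61, -0.07],[-0.79, 1.00]]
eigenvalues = [5.46, 3.11]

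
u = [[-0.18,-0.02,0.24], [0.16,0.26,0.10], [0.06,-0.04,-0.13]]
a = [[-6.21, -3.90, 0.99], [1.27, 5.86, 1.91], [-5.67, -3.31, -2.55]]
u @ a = [[-0.27, -0.21, -0.83], [-1.23, 0.57, 0.4], [0.31, -0.04, 0.31]]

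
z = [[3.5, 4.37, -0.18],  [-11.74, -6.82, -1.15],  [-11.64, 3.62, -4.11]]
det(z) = -17.747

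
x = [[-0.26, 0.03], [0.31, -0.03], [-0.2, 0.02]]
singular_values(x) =[0.45, 0.0]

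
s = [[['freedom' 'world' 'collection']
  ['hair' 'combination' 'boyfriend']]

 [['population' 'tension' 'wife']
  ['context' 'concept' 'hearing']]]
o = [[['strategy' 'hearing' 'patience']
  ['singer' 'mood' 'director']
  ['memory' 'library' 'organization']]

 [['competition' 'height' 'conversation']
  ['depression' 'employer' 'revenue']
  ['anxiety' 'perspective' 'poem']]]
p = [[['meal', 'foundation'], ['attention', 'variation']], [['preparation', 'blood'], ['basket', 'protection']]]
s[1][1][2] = 'hearing'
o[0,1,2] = 'director'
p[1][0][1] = 'blood'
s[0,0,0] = 'freedom'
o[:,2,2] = ['organization', 'poem']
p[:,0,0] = ['meal', 'preparation']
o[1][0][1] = 'height'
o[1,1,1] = 'employer'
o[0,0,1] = 'hearing'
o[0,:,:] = [['strategy', 'hearing', 'patience'], ['singer', 'mood', 'director'], ['memory', 'library', 'organization']]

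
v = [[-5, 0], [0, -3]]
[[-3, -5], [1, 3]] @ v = [[15, 15], [-5, -9]]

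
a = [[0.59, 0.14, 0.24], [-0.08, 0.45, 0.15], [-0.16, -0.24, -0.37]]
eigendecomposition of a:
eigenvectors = [[(0.23+0j), 0.46+0.41j, (0.46-0.41j)], [0.22+0.00j, -0.77+0.00j, (-0.77-0j)], [(-0.95+0j), (0.13-0.09j), (0.13+0.09j)]]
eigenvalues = [(-0.28+0j), (0.47+0.06j), (0.47-0.06j)]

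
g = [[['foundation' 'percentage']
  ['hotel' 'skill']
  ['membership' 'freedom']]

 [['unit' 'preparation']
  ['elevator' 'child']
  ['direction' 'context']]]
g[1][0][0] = 'unit'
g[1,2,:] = ['direction', 'context']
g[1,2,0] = 'direction'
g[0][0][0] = 'foundation'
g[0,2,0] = 'membership'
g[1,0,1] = 'preparation'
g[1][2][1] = 'context'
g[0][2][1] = 'freedom'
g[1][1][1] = 'child'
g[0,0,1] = 'percentage'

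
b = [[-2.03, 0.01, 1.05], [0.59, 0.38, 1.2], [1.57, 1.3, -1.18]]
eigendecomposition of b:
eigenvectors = [[-0.17, -0.72, 0.57], [-0.82, -0.12, -0.65], [-0.54, 0.69, 0.51]]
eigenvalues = [1.3, -3.04, -1.09]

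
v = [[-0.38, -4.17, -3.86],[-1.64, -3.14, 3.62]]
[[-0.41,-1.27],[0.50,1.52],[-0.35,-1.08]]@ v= [[2.24,5.70,-3.01], [-2.68,-6.86,3.57], [1.90,4.85,-2.56]]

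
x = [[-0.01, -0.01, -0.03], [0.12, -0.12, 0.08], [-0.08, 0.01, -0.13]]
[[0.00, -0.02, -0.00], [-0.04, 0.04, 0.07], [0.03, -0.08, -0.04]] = x@[[0.0, 0.3, 0.42], [0.19, 0.26, -0.11], [-0.2, 0.43, 0.02]]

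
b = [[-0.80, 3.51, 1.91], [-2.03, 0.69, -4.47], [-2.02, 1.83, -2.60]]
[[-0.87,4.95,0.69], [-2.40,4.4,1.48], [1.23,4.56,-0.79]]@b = [[-10.75, 1.62, -25.58],[-10.0, -2.68, -28.1],[-8.64, 6.02, -15.98]]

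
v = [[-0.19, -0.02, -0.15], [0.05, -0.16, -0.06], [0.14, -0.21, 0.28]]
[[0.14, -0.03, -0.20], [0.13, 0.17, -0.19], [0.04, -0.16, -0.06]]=v @ [[-0.42, 1.24, 0.62], [-0.86, -0.17, 1.22], [-0.3, -1.33, 0.40]]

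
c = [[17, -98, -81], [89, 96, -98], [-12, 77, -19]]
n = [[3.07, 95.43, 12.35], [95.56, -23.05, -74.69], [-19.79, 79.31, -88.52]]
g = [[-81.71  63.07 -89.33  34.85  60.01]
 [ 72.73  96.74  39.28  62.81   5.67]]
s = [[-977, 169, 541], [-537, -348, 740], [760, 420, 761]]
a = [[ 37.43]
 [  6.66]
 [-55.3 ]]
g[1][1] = 96.74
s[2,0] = 760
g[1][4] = 5.67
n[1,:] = [95.56, -23.05, -74.69]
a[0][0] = 37.43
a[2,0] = -55.3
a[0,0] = 37.43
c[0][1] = -98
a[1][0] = 6.66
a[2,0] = -55.3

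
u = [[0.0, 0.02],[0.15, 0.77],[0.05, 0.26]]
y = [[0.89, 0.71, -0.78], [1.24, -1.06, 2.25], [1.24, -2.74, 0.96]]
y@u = [[0.07, 0.36],  [-0.05, -0.21],  [-0.36, -1.84]]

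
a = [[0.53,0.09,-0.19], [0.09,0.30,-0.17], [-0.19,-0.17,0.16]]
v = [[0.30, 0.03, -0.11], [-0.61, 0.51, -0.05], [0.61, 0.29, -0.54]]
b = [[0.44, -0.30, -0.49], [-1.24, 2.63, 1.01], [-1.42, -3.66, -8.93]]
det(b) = -9.01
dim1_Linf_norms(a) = [0.53, 0.3, 0.19]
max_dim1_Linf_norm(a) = 0.53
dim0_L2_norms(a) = [0.57, 0.36, 0.3]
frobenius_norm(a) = 0.74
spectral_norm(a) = 0.67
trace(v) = 0.27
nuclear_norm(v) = 1.75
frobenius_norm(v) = 1.22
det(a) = 0.00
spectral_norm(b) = 9.93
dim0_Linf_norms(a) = [0.53, 0.3, 0.19]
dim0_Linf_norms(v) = [0.61, 0.51, 0.54]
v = b @ a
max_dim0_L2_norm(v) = 0.91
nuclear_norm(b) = 12.82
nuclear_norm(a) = 0.99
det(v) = -0.04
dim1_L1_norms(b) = [1.23, 4.88, 14.01]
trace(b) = -5.86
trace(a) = 0.99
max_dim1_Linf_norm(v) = 0.61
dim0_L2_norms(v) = [0.91, 0.59, 0.55]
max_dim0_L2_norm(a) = 0.57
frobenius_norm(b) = 10.25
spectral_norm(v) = 1.00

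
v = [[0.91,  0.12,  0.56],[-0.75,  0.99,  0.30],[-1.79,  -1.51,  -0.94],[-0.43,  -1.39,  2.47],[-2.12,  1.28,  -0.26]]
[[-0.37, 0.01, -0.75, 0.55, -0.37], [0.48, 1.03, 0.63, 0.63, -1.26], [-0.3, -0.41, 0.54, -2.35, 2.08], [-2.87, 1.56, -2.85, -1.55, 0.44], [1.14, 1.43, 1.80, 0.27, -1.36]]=v@[[-0.02, -0.52, -0.37, 0.47, 0.02], [0.70, 0.41, 0.62, 0.99, -1.12], [-0.77, 0.77, -0.87, 0.01, -0.45]]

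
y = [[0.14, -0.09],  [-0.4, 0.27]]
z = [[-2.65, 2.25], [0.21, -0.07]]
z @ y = [[-1.27, 0.85], [0.06, -0.04]]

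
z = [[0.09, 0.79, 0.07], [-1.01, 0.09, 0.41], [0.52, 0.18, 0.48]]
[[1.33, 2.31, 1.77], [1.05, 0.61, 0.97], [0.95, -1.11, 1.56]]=z @[[-0.23, -1.21, 0.16], [1.57, 3.26, 2.02], [1.64, -2.22, 2.32]]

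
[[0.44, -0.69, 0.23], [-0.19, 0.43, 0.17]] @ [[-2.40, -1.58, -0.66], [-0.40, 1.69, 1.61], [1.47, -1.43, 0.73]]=[[-0.44, -2.19, -1.23], [0.53, 0.78, 0.94]]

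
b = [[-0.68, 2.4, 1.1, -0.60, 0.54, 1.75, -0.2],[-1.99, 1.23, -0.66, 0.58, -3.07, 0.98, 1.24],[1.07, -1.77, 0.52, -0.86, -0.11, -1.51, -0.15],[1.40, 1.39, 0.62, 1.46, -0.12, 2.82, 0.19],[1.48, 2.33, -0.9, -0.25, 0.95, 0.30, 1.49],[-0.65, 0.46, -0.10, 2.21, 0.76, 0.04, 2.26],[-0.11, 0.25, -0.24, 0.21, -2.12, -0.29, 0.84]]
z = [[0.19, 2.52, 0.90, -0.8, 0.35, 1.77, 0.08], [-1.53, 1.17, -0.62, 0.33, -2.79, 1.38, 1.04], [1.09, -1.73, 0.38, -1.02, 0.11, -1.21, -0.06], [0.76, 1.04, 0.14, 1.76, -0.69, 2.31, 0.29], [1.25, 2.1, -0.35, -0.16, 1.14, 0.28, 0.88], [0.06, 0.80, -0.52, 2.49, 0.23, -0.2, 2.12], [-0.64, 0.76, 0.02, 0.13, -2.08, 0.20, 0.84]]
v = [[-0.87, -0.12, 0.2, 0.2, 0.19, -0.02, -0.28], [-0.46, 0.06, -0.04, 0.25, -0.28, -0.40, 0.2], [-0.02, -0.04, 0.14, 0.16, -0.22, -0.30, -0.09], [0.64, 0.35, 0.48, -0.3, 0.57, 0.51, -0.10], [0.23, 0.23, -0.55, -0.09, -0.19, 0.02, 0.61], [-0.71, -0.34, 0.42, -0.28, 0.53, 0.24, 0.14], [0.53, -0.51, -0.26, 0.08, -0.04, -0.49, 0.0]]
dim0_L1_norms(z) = [5.52, 10.12, 2.93, 6.69, 7.39, 7.35, 5.31]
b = v + z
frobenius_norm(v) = 2.47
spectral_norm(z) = 5.76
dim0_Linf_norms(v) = [0.87, 0.51, 0.55, 0.3, 0.57, 0.51, 0.61]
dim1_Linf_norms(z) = [2.52, 2.79, 1.73, 2.31, 2.1, 2.49, 2.08]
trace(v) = -0.92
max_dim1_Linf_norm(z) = 2.79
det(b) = -198.11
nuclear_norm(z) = 18.29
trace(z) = 5.28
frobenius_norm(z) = 8.35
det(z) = -98.92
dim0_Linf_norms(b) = [1.99, 2.4, 1.1, 2.21, 3.07, 2.82, 2.26]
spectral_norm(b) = 5.79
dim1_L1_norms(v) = [1.88, 1.69, 0.97, 2.95, 1.92, 2.66, 1.91]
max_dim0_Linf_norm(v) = 0.87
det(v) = 0.00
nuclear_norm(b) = 20.22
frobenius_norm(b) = 8.93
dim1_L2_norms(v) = [0.98, 0.75, 0.44, 1.2, 0.91, 1.11, 0.93]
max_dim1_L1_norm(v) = 2.95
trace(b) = 4.36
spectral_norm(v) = 1.58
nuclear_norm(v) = 5.20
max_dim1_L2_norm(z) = 3.87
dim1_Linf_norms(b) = [2.4, 3.07, 1.77, 2.82, 2.33, 2.26, 2.12]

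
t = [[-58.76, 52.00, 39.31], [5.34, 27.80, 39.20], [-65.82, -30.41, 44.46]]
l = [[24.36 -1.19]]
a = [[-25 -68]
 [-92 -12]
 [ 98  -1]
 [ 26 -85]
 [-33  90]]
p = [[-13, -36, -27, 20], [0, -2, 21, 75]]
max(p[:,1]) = -2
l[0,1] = -1.19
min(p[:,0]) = -13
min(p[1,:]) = -2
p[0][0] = -13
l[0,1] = -1.19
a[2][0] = 98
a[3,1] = -85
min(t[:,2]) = 39.2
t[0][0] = -58.76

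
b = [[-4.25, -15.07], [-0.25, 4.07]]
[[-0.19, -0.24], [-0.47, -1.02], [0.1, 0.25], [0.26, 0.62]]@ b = [[0.87, 1.89], [2.25, 2.93], [-0.49, -0.49], [-1.26, -1.39]]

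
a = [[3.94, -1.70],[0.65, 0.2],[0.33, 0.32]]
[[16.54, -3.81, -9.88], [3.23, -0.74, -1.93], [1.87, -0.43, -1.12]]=a @ [[4.65, -1.07, -2.78], [1.05, -0.24, -0.63]]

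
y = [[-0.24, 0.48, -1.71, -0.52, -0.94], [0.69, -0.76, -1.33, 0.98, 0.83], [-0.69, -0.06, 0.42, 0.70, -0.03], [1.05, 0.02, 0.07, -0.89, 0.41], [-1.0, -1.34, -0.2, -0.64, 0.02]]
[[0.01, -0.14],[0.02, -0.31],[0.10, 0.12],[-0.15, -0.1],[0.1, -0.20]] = y @ [[-0.14,  -0.04], [0.02,  0.13], [-0.03,  0.14], [0.03,  0.05], [0.07,  -0.06]]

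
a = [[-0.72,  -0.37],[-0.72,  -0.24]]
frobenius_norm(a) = 1.11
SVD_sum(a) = [[-0.74, -0.32],[-0.70, -0.3]] + [[0.02, -0.05], [-0.02, 0.06]]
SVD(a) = [[-0.73,-0.68], [-0.68,0.73]] @ diag([1.1064100461328756, 0.0845979303307582]) @ [[0.92, 0.39], [-0.39, 0.92]]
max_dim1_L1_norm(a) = 1.09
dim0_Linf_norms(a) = [0.72, 0.37]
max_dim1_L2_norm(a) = 0.81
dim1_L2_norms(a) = [0.81, 0.76]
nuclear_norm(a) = 1.19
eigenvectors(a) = [[-0.75, 0.42], [-0.66, -0.91]]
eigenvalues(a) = [-1.05, 0.09]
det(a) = -0.09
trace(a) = -0.96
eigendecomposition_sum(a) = [[-0.75, -0.34], [-0.66, -0.3]] + [[0.03, -0.03], [-0.06, 0.06]]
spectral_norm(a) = 1.11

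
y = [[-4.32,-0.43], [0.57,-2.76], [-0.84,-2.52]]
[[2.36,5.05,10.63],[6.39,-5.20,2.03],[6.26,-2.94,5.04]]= y @ [[-0.31, -1.33, -2.34], [-2.38, 1.61, -1.22]]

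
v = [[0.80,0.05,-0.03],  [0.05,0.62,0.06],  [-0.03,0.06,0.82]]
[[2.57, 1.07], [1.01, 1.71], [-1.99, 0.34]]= v @ [[3.02, 1.18], [1.62, 2.64], [-2.43, 0.27]]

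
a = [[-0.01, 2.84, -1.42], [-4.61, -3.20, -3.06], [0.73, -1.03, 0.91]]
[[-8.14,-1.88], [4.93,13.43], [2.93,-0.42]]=a @ [[-1.14, -0.44], [-1.85, -1.66], [2.04, -1.99]]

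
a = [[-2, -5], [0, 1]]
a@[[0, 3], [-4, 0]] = [[20, -6], [-4, 0]]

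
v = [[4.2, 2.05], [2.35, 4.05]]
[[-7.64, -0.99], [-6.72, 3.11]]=v @[[-1.41, -0.85], [-0.84, 1.26]]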